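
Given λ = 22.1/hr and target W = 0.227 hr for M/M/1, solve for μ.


W = 1/(μ−λ) ⇒ μ − λ = 1/W = 1/0.227 = 4.4053
μ = λ + 1/W = 22.1 + 4.4053 = 26.5053 per hr

Final: 26.5053 /hr


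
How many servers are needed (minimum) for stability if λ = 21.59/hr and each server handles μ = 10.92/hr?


Stability requires cμ > λ ⇔ c > λ/μ.
λ/μ = 21.59/10.92 = 1.9771
Minimum integer c = ⌊1.9771⌋ + 1 = 2
Check: 2·10.92 = 21.84 > 21.59, while 1·10.92 = 10.92 ≤ 21.59

Final: 2 servers


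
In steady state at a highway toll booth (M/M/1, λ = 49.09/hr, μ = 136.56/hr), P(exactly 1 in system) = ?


ρ = 49.09/136.56 = 0.3595
P_n = (1−ρ)·ρ^n = (1 − 0.3595)·0.3595^1 = 0.6405·0.359476 = 0.230253

Final: 0.230253


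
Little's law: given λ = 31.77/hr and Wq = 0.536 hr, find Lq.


Lq = λWq = 31.77·0.536 = 17.0287

Final: 17.0287


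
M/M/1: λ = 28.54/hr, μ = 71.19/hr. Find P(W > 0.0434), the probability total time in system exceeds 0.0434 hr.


W ~ Exponential(μ−λ) for M/M/1.
μ − λ = 71.19 − 28.54 = 42.6500
P(W > t) = e^{−(μ−λ)t} = e^{−1.8510} = 0.157078

Final: 0.157078


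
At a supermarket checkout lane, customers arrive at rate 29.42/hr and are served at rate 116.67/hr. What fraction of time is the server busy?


ρ = λ/μ = 29.42/116.67 = 0.2522

Final: 0.2522


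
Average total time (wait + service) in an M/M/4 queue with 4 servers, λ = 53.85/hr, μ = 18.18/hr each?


a = 2.9620; ρ = 0.7405; P₀ = 0.039935
Lq = P₀·a^c·ρ/(c!(1−ρ)²) = 1.40865
Wq = Lq/λ = 1.40865/53.85 = 0.02616 hr
W = Wq + 1/μ = 0.02616 + 0.05501 = 0.08116 hr

Final: 0.08116 hr


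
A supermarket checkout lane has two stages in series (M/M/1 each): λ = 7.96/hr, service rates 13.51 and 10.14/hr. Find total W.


Each node sees arrival rate λ = 7.96/hr (tandem ⇒ throughput preserved).
W₁ = 1/(μ₁−λ) = 1/(13.51−7.96) = 0.18018 hr
W₂ = 1/(μ₂−λ) = 1/(10.14−7.96) = 0.45872 hr
W_total = W₁ + W₂ = 0.18018 + 0.45872 = 0.63890 hr

Final: 0.63890 hr


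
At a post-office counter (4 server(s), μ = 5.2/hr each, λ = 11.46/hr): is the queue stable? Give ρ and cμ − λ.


Total capacity cμ = 4·5.2 = 20.80/hr
ρ = λ/(cμ) = 11.46/20.80 = 0.5510
Stable ⇔ ρ < 1: YES
Spare capacity = cμ − λ = 20.80 − 11.46 = 9.34/hr

Final: ρ = 0.5510; stable; margin = 9.34/hr


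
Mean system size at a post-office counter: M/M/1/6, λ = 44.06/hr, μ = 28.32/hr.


ρ = 44.06/28.32 = 1.5558
L = ρ[1 − (K+1)ρ^K + Kρ^(K+1)] / [(1−ρ)(1−ρ^(K+1))]
Numerator: 1.5558·(1 − 7·14.181020 + 6·22.062702) = 53.066592
Denominator: (-0.5558)·(-21.062702) = 11.706460
L = 53.066592/11.706460 = 4.5331

Final: 4.5331


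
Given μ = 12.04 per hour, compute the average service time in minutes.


Mean service time = 1/μ = 1/12.04 hour = 0.08306 hour
In minutes: 0.08306 × 60 = 4.9834 min

Final: 4.9834 min


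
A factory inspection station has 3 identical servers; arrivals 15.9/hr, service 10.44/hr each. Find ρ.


ρ = λ/(cμ) = 15.9/(3·10.44) = 15.9/31.32 = 0.5077

Final: 0.5077


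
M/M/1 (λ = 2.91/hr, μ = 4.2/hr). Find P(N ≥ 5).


ρ = 2.91/4.2 = 0.6929
P(N ≥ n) = ρ^n = 0.6929^5 = 0.159668

Final: 0.159668


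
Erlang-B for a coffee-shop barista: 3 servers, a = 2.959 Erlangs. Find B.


B(c,a) = (a^c/c!) / Σ_{k=0}^{c} a^k/k!
a^3/3! = 4.318010
Σ terms (k=0..3): 1.00000 + 2.95900 + 4.37784 + 4.31801 = 12.654851
B = 4.318010/12.654851 = 0.341214

Final: 0.341214


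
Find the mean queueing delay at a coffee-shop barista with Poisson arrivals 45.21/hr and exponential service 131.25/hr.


ρ = 45.21/131.25 = 0.3445
Wq = ρ/(μ−λ) = 0.3445/(131.25 − 45.21) = 0.3445/86.04 = 0.004003 hr

Final: 0.004003 hr


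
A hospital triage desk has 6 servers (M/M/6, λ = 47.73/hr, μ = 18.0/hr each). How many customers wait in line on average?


a = λ/μ = 2.6517; ρ = a/6 = 0.4419
P₀ = 0.069967
Lq = P₀·a^c·ρ / (c!·(1−ρ)²) = 0.069967·347.62706·0.4419/(720·0.31143)
= 0.04794

Final: 0.04794


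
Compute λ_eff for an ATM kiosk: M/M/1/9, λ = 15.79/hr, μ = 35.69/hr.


ρ = 0.4424; P_K = (1−ρ)ρ^9/(1−ρ^10) = 0.0003622
λ_eff = λ(1 − P_K) = 15.79·(1 − 0.0003622) = 15.79·0.999638 = 15.7843 /hr

Final: 15.7843 /hr


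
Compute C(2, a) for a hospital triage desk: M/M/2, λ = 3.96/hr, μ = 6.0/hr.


a = λ/μ = 0.6600; ρ = a/2 = 0.3300
P₀ = 0.503759 (from M/M/c formula)
C(c,a) = [a^c/(c!(1−ρ))]·P₀ = [0.43560/(2·0.6700)]·0.503759
= 0.32507·0.503759 = 0.163759

Final: 0.163759


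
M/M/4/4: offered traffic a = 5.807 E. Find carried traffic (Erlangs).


B(4,5.807) = 0.456965 (Erlang-B)
Carried load = a(1 − B) = 5.807·(1 − 0.456965) = 5.807·0.543035 = 3.1534 E

Final: 3.1534 Erlangs


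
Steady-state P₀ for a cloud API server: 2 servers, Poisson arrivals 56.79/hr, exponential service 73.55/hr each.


a = λ/μ = 56.79/73.55 = 0.7721; ρ = a/c = 0.3861
Σ_{k=0}^{1} a^k/k! (terms k=0..1) = 1.00000 + 0.77213 = 1.77213
Tail: a^2/(2!(1−ρ)) = 0.59618/(2·0.6139) = 0.48554
P₀ = 1/(1.77213 + 0.48554) = 1/2.25767 = 0.442935

Final: 0.442935


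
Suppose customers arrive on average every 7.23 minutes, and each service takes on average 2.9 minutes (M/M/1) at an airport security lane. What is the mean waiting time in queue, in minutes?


λ = 60/7.23 = 8.2988 /hr
μ = 60/2.9 = 20.6897 /hr
ρ = λ/μ = 8.2988/20.6897 = 0.4011
Wq = ρ/(μ−λ) = 0.4011/(20.6897−8.2988) = 0.03237 hr
In minutes: 0.03237·60 = 1.942 min

Final: 1.942 min


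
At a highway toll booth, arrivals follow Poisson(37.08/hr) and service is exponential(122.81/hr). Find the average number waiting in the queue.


ρ = 37.08/122.81 = 0.3019
Lq = ρ²/(1−ρ) = 0.09116/0.6981 = 0.1306

Final: 0.1306


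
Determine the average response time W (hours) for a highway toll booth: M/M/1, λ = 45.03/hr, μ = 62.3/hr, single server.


W = 1/(μ−λ) = 1/(62.3 − 45.03) = 1/17.27 = 0.05790 hr

Final: 0.05790 hr


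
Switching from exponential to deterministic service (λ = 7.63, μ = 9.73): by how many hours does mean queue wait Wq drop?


ρ = 7.63/9.73 = 0.7842
Wq(M/M/1) = ρ/(μ−λ) = 0.7842/2.10 = 0.37342 hr
Wq(M/D/1) = ρ/(2(μ−λ)) = 0.18671 hr
Savings = 0.37342 − 0.18671 = 0.18671 hr

Final: 0.18671 hr


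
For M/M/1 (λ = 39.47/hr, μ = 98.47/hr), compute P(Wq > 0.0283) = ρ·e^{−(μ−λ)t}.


ρ = 39.47/98.47 = 0.4008
P(Wq > t) = ρ·e^{−(μ−λ)t} = 0.4008·e^{−1.6697}
= 0.4008·0.188304 = 0.075478

Final: 0.075478


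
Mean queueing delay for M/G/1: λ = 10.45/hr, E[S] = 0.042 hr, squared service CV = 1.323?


ρ = λ·E[S] = 10.45·0.042 = 0.4389
E[S²] = E[S]²(1+C_s²) = 0.042²·(1+1.323) = 0.004098
Wq = λ·E[S²]/(2(1−ρ)) = 10.45·0.004098/(2·0.5611) = 0.03816 hr

Final: 0.03816 hr


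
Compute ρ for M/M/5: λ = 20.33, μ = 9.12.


ρ = λ/(cμ) = 20.33/(5·9.12) = 20.33/45.60 = 0.4458

Final: 0.4458


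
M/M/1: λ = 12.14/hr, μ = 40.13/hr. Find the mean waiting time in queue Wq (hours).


ρ = 12.14/40.13 = 0.3025
Wq = ρ/(μ−λ) = 0.3025/(40.13 − 12.14) = 0.3025/27.99 = 0.01081 hr

Final: 0.01081 hr


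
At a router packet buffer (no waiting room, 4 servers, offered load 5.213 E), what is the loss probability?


B(c,a) = (a^c/c!) / Σ_{k=0}^{c} a^k/k!
a^4/4! = 30.770862
Σ terms (k=0..4): 1.00000 + 5.21300 + 13.58768 + 23.61087 + 30.77086 = 74.182413
B = 30.770862/74.182413 = 0.414800

Final: 0.414800


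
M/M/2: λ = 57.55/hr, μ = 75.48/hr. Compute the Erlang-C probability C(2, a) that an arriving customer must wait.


a = λ/μ = 0.7625; ρ = a/2 = 0.3812
P₀ = 0.447988 (from M/M/c formula)
C(c,a) = [a^c/(c!(1−ρ))]·P₀ = [0.58134/(2·0.6188)]·0.447988
= 0.46975·0.447988 = 0.210442

Final: 0.210442


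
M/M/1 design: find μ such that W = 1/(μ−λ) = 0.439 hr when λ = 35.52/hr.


W = 1/(μ−λ) ⇒ μ − λ = 1/W = 1/0.439 = 2.2779
μ = λ + 1/W = 35.52 + 2.2779 = 37.7979 per hr

Final: 37.7979 /hr


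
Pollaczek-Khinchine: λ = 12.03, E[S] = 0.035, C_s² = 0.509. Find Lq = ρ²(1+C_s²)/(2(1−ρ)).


ρ = λ·E[S] = 12.03·0.035 = 0.4211
Lq = ρ²(1+C_s²)/(2(1−ρ)) = 0.1773·(1+0.509)/(2·0.5789)
= 0.1773·1.5090/1.1579 = 0.23104

Final: 0.23104


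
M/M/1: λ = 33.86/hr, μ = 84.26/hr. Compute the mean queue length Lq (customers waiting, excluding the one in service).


ρ = 33.86/84.26 = 0.4019
Lq = ρ²/(1−ρ) = 0.1615/0.5981 = 0.2700

Final: 0.2700


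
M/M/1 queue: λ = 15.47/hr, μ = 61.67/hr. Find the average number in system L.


ρ = λ/μ = 15.47/61.67 = 0.2509
L = ρ/(1−ρ) = 0.2509/(1 − 0.2509) = 0.2509/0.7491 = 0.3348

Final: 0.3348


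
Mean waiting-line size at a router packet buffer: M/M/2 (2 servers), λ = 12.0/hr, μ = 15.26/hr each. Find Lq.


a = λ/μ = 0.7864; ρ = a/2 = 0.3932
P₀ = 0.435560
Lq = P₀·a^c·ρ / (c!·(1−ρ)²) = 0.435560·0.61838·0.3932/(2·0.36822)
= 0.14380

Final: 0.14380


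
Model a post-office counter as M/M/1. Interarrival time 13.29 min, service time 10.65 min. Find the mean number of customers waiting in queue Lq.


λ = 60/13.29 = 4.5147 /hr
μ = 60/10.65 = 5.6338 /hr
ρ = λ/μ = 4.5147/5.6338 = 0.8014
Lq = ρ²/(1−ρ) = 0.6422/0.1986 = 3.2327

Final: 3.2327


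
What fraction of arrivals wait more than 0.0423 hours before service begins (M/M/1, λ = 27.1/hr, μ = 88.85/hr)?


ρ = 27.1/88.85 = 0.3050
P(Wq > t) = ρ·e^{−(μ−λ)t} = 0.3050·e^{−2.6120}
= 0.3050·0.073386 = 0.022383

Final: 0.022383


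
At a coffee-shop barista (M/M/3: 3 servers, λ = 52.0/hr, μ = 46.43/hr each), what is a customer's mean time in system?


a = 1.1200; ρ = 0.3733; P₀ = 0.320437
Lq = P₀·a^c·ρ/(c!(1−ρ)²) = 0.07132
Wq = Lq/λ = 0.07132/52.0 = 0.001372 hr
W = Wq + 1/μ = 0.001372 + 0.02154 = 0.02291 hr

Final: 0.02291 hr


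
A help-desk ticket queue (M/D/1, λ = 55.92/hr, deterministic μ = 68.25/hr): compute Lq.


ρ = 55.92/68.25 = 0.8193
M/D/1: Lq = ρ²/(2(1−ρ)) = 0.6713/(2·0.1807) = 1.85797

Final: 1.85797


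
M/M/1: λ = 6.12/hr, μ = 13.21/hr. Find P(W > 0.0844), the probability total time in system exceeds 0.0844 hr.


W ~ Exponential(μ−λ) for M/M/1.
μ − λ = 13.21 − 6.12 = 7.0900
P(W > t) = e^{−(μ−λ)t} = e^{−0.5984} = 0.549693

Final: 0.549693


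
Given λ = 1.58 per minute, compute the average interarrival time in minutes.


Mean interarrival time = 1/λ = 1/1.58 minute = 0.63291 minute
In minutes: 0.63291 × 1 = 0.6329 min

Final: 0.6329 min


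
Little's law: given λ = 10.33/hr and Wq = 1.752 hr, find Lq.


Lq = λWq = 10.33·1.752 = 18.0982

Final: 18.0982


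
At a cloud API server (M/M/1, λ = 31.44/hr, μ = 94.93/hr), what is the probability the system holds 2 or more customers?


ρ = 31.44/94.93 = 0.3312
P(N ≥ n) = ρ^n = 0.3312^2 = 0.109688

Final: 0.109688


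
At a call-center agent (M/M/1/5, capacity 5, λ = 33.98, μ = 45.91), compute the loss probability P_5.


ρ = λ/μ = 33.98/45.91 = 0.7401
P_K = (1−ρ)ρ^K/(1−ρ^(K+1)) = (0.2599·0.222116)/(1 − 0.164398)
= 0.057718/0.835602 = 0.069074

Final: 0.069074


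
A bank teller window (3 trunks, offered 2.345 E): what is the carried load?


B(3,2.345) = 0.260708 (Erlang-B)
Carried load = a(1 − B) = 2.345·(1 − 0.260708) = 2.345·0.739292 = 1.7336 E

Final: 1.7336 Erlangs


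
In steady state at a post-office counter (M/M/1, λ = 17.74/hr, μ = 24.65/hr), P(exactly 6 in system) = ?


ρ = 17.74/24.65 = 0.7197
P_n = (1−ρ)·ρ^n = (1 − 0.7197)·0.7197^6 = 0.2803·0.138938 = 0.038948

Final: 0.038948


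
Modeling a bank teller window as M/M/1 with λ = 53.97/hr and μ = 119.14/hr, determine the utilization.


ρ = λ/μ = 53.97/119.14 = 0.4530

Final: 0.4530


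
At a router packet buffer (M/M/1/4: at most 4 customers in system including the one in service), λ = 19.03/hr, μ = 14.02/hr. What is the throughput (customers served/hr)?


ρ = 1.3573; P_K = (1−ρ)ρ^4/(1−ρ^5) = 0.336249
λ_eff = λ(1 − P_K) = 19.03·(1 − 0.336249) = 19.03·0.663751 = 12.6312 /hr

Final: 12.6312 /hr


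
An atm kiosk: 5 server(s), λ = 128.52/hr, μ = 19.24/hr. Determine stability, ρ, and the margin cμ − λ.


Total capacity cμ = 5·19.24 = 96.20/hr
ρ = λ/(cμ) = 128.52/96.20 = 1.3360
Stable ⇔ ρ < 1: NO
Spare capacity = cμ − λ = 96.20 − 128.52 = -32.32/hr

Final: ρ = 1.3360; unstable; margin = -32.32/hr


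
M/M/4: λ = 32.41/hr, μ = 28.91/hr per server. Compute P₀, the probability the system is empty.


a = λ/μ = 32.41/28.91 = 1.1211; ρ = a/c = 0.2803
Σ_{k=0}^{3} a^k/k! (terms k=0..3) = 1.00000 + 1.12107 + 0.62839 + 0.23482 = 2.98428
Tail: a^4/(4!(1−ρ)) = 1.57952/(24·0.7197) = 0.09144
P₀ = 1/(2.98428 + 0.09144) = 1/3.07572 = 0.325127

Final: 0.325127


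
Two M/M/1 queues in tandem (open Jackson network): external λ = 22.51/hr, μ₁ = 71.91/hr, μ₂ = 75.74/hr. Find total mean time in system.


Each node sees arrival rate λ = 22.51/hr (tandem ⇒ throughput preserved).
W₁ = 1/(μ₁−λ) = 1/(71.91−22.51) = 0.02024 hr
W₂ = 1/(μ₂−λ) = 1/(75.74−22.51) = 0.01879 hr
W_total = W₁ + W₂ = 0.02024 + 0.01879 = 0.03903 hr

Final: 0.03903 hr


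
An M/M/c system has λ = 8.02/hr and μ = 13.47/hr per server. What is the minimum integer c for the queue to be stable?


Stability requires cμ > λ ⇔ c > λ/μ.
λ/μ = 8.02/13.47 = 0.5954
Minimum integer c = ⌊0.5954⌋ + 1 = 1
Check: 1·13.47 = 13.47 > 8.02, while 0·13.47 = 0.00 ≤ 8.02

Final: 1 servers


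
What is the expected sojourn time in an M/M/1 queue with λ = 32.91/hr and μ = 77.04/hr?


W = 1/(μ−λ) = 1/(77.04 − 32.91) = 1/44.13 = 0.02266 hr

Final: 0.02266 hr


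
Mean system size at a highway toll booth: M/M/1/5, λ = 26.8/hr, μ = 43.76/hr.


ρ = 26.8/43.76 = 0.6124
L = ρ[1 − (K+1)ρ^K + Kρ^(K+1)] / [(1−ρ)(1−ρ^(K+1))]
Numerator: 0.6124·(1 − 6·0.086156 + 5·0.052765) = 0.457417
Denominator: (0.3876)·(0.947235) = 0.367119
L = 0.457417/0.367119 = 1.2460

Final: 1.2460


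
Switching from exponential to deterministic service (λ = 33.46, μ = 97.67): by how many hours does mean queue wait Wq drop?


ρ = 33.46/97.67 = 0.3426
Wq(M/M/1) = ρ/(μ−λ) = 0.3426/64.21 = 0.005335 hr
Wq(M/D/1) = ρ/(2(μ−λ)) = 0.002668 hr
Savings = 0.005335 − 0.002668 = 0.002668 hr

Final: 0.002668 hr


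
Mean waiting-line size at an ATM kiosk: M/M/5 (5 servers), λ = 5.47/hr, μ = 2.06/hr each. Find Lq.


a = λ/μ = 2.6553; ρ = a/5 = 0.5311
P₀ = 0.067942
Lq = P₀·a^c·ρ / (c!·(1−ρ)²) = 0.067942·132.00808·0.5311/(120·0.21990)
= 0.18050

Final: 0.18050


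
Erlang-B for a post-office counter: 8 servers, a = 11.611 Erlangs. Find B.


B(c,a) = (a^c/c!) / Σ_{k=0}^{c} a^k/k!
a^8/8! = 8192.877796
Σ terms (k=0..8): 1.00000 + 11.61100 + 67.40766 + 260.89012 + 757.29878 + 1758.59923 + 3403.18261 + 5644.90762 + 8192.87780 = 20097.774821
B = 8192.877796/20097.774821 = 0.407651

Final: 0.407651


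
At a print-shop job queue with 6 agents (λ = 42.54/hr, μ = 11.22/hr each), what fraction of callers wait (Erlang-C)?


a = λ/μ = 3.7914; ρ = a/6 = 0.6319
P₀ = 0.021093 (from M/M/c formula)
C(c,a) = [a^c/(c!(1−ρ))]·P₀ = [2970.48779/(720·0.3681)]·0.021093
= 11.20826·0.021093 = 0.236412

Final: 0.236412


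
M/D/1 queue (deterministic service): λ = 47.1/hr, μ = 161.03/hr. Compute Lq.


ρ = 47.1/161.03 = 0.2925
M/D/1: Lq = ρ²/(2(1−ρ)) = 0.08555/(2·0.7075) = 0.06046

Final: 0.06046


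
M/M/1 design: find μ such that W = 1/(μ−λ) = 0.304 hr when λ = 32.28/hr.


W = 1/(μ−λ) ⇒ μ − λ = 1/W = 1/0.304 = 3.2895
μ = λ + 1/W = 32.28 + 3.2895 = 35.5695 per hr

Final: 35.5695 /hr


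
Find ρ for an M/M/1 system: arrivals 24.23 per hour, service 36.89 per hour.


ρ = λ/μ = 24.23/36.89 = 0.6568

Final: 0.6568


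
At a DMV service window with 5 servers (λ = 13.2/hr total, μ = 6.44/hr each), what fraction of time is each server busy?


ρ = λ/(cμ) = 13.2/(5·6.44) = 13.2/32.20 = 0.4099

Final: 0.4099


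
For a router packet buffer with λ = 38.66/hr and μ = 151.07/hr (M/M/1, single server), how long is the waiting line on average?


ρ = 38.66/151.07 = 0.2559
Lq = ρ²/(1−ρ) = 0.06549/0.7441 = 0.08801

Final: 0.08801


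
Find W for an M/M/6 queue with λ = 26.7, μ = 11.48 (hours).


a = 2.3258; ρ = 0.3876; P₀ = 0.097347
Lq = P₀·a^c·ρ/(c!(1−ρ)²) = 0.02212
Wq = Lq/λ = 0.02212/26.7 = 0.0008285 hr
W = Wq + 1/μ = 0.0008285 + 0.08711 = 0.08794 hr

Final: 0.08794 hr


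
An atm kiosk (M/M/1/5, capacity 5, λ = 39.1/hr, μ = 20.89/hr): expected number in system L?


ρ = 39.1/20.89 = 1.8717
L = ρ[1 − (K+1)ρ^K + Kρ^(K+1)] / [(1−ρ)(1−ρ^(K+1))]
Numerator: 1.8717·(1 − 6·22.971618 + 5·42.996183) = 146.276315
Denominator: (-0.8717)·(-41.996183) = 36.608449
L = 146.276315/36.608449 = 3.9957

Final: 3.9957


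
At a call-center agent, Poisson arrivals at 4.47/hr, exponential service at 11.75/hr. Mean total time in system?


W = 1/(μ−λ) = 1/(11.75 − 4.47) = 1/7.28 = 0.1374 hr

Final: 0.1374 hr


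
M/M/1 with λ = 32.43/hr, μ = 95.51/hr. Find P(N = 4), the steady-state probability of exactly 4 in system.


ρ = 32.43/95.51 = 0.3395
P_n = (1−ρ)·ρ^n = (1 − 0.3395)·0.3395^4 = 0.6605·0.013292 = 0.008779

Final: 0.008779


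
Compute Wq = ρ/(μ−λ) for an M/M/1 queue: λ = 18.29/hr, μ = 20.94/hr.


ρ = 18.29/20.94 = 0.8734
Wq = ρ/(μ−λ) = 0.8734/(20.94 − 18.29) = 0.8734/2.65 = 0.3296 hr

Final: 0.3296 hr


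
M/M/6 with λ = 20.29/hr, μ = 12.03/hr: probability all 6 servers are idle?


a = λ/μ = 20.29/12.03 = 1.6866; ρ = a/c = 0.2811
Σ_{k=0}^{5} a^k/k! (terms k=0..5) = 1.00000 + 1.68662 + 1.42234 + 0.79965 + 0.33717 + 0.11374 = 5.35951
Tail: a^6/(6!(1−ρ)) = 23.01964/(720·0.7189) = 0.04447
P₀ = 1/(5.35951 + 0.04447) = 1/5.40399 = 0.185049

Final: 0.185049


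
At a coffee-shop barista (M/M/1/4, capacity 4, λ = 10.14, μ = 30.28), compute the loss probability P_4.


ρ = λ/μ = 10.14/30.28 = 0.3349
P_K = (1−ρ)ρ^K/(1−ρ^(K+1)) = (0.6651·0.012576)/(1 − 0.004211)
= 0.008364/0.995789 = 0.008400

Final: 0.008400


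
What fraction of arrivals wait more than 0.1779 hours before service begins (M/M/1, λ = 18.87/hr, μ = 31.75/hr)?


ρ = 18.87/31.75 = 0.5943
P(Wq > t) = ρ·e^{−(μ−λ)t} = 0.5943·e^{−2.2914}
= 0.5943·0.101130 = 0.060104

Final: 0.060104


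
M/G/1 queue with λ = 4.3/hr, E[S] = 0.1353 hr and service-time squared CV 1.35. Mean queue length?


ρ = λ·E[S] = 4.3·0.1353 = 0.5818
Lq = ρ²(1+C_s²)/(2(1−ρ)) = 0.3385·(1+1.35)/(2·0.4182)
= 0.3385·2.3500/0.8364 = 0.95099

Final: 0.95099


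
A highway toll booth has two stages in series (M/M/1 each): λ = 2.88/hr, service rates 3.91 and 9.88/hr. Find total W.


Each node sees arrival rate λ = 2.88/hr (tandem ⇒ throughput preserved).
W₁ = 1/(μ₁−λ) = 1/(3.91−2.88) = 0.97087 hr
W₂ = 1/(μ₂−λ) = 1/(9.88−2.88) = 0.14286 hr
W_total = W₁ + W₂ = 0.97087 + 0.14286 = 1.11373 hr

Final: 1.11373 hr


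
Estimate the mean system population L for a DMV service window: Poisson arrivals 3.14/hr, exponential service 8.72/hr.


ρ = λ/μ = 3.14/8.72 = 0.3601
L = ρ/(1−ρ) = 0.3601/(1 − 0.3601) = 0.3601/0.6399 = 0.5627

Final: 0.5627


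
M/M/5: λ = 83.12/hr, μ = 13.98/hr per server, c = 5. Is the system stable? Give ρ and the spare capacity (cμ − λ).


Total capacity cμ = 5·13.98 = 69.90/hr
ρ = λ/(cμ) = 83.12/69.90 = 1.1891
Stable ⇔ ρ < 1: NO
Spare capacity = cμ − λ = 69.90 − 83.12 = -13.22/hr

Final: ρ = 1.1891; unstable; margin = -13.22/hr


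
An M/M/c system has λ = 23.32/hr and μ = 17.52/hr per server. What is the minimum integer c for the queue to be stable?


Stability requires cμ > λ ⇔ c > λ/μ.
λ/μ = 23.32/17.52 = 1.3311
Minimum integer c = ⌊1.3311⌋ + 1 = 2
Check: 2·17.52 = 35.04 > 23.32, while 1·17.52 = 17.52 ≤ 23.32

Final: 2 servers


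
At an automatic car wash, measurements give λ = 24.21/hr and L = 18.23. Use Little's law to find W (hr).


W = L/λ = 18.23/24.21 = 0.7530 hr

Final: 0.7530 hr


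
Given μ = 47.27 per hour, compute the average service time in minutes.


Mean service time = 1/μ = 1/47.27 hour = 0.02116 hour
In minutes: 0.02116 × 60 = 1.2693 min

Final: 1.2693 min


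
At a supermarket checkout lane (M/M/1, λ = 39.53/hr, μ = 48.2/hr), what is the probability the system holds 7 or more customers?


ρ = 39.53/48.2 = 0.8201
P(N ≥ n) = ρ^n = 0.8201^7 = 0.249550

Final: 0.249550


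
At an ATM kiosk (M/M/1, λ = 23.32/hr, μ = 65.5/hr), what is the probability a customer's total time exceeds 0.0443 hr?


W ~ Exponential(μ−λ) for M/M/1.
μ − λ = 65.5 − 23.32 = 42.1800
P(W > t) = e^{−(μ−λ)t} = e^{−1.8686} = 0.154344

Final: 0.154344


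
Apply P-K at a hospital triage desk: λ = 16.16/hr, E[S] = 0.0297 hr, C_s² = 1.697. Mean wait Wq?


ρ = λ·E[S] = 16.16·0.0297 = 0.4800
E[S²] = E[S]²(1+C_s²) = 0.0297²·(1+1.697) = 0.002379
Wq = λ·E[S²]/(2(1−ρ)) = 16.16·0.002379/(2·0.5200) = 0.03696 hr

Final: 0.03696 hr


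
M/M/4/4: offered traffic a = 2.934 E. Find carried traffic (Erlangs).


B(4,2.934) = 0.198751 (Erlang-B)
Carried load = a(1 − B) = 2.934·(1 − 0.198751) = 2.934·0.801249 = 2.3509 E

Final: 2.3509 Erlangs


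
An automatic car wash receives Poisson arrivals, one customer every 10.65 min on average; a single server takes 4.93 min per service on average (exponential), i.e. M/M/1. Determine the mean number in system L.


λ = 60/10.65 = 5.6338 /hr
μ = 60/4.93 = 12.1704 /hr
ρ = λ/μ = 5.6338/12.1704 = 0.4629
L = ρ/(1−ρ) = 0.4629/0.5371 = 0.8619

Final: 0.8619


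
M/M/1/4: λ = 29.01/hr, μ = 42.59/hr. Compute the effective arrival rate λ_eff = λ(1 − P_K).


ρ = 0.6811; P_K = (1−ρ)ρ^4/(1−ρ^5) = 0.080429
λ_eff = λ(1 − P_K) = 29.01·(1 − 0.080429) = 29.01·0.919571 = 26.6768 /hr

Final: 26.6768 /hr


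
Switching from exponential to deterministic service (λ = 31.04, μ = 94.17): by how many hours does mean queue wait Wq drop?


ρ = 31.04/94.17 = 0.3296
Wq(M/M/1) = ρ/(μ−λ) = 0.3296/63.13 = 0.005221 hr
Wq(M/D/1) = ρ/(2(μ−λ)) = 0.002611 hr
Savings = 0.005221 − 0.002611 = 0.002611 hr

Final: 0.002611 hr


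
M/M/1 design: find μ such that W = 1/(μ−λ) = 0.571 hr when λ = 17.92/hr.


W = 1/(μ−λ) ⇒ μ − λ = 1/W = 1/0.571 = 1.7513
μ = λ + 1/W = 17.92 + 1.7513 = 19.6713 per hr

Final: 19.6713 /hr


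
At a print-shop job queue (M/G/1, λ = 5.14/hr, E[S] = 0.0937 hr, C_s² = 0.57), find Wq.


ρ = λ·E[S] = 5.14·0.0937 = 0.4816
E[S²] = E[S]²(1+C_s²) = 0.0937²·(1+0.57) = 0.013784
Wq = λ·E[S²]/(2(1−ρ)) = 5.14·0.013784/(2·0.5184) = 0.06834 hr

Final: 0.06834 hr


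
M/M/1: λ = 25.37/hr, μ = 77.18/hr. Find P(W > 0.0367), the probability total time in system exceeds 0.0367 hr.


W ~ Exponential(μ−λ) for M/M/1.
μ − λ = 77.18 − 25.37 = 51.8100
P(W > t) = e^{−(μ−λ)t} = e^{−1.9014} = 0.149355

Final: 0.149355


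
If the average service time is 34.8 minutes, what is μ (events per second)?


μ = 1/(service time) in consistent units.
1 second = 0.0166667 min, so μ = 0.0166667/34.8 = 0.0004789 per second

Final: 0.0004789 /sec


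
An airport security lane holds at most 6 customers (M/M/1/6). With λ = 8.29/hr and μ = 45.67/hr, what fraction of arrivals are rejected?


ρ = λ/μ = 8.29/45.67 = 0.1815
P_K = (1−ρ)ρ^K/(1−ρ^(K+1)) = (0.8185·0.00003577)/(1 − 0.000006493)
= 0.00002928/0.999994 = 0.00002928

Final: 0.00002928


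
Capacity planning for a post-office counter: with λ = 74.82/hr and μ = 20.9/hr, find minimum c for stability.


Stability requires cμ > λ ⇔ c > λ/μ.
λ/μ = 74.82/20.9 = 3.5799
Minimum integer c = ⌊3.5799⌋ + 1 = 4
Check: 4·20.9 = 83.60 > 74.82, while 3·20.9 = 62.70 ≤ 74.82

Final: 4 servers


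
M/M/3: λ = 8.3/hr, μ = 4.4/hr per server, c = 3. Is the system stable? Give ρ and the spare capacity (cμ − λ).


Total capacity cμ = 3·4.4 = 13.20/hr
ρ = λ/(cμ) = 8.3/13.20 = 0.6288
Stable ⇔ ρ < 1: YES
Spare capacity = cμ − λ = 13.20 − 8.3 = 4.90/hr

Final: ρ = 0.6288; stable; margin = 4.90/hr


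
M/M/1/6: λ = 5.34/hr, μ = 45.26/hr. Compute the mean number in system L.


ρ = 5.34/45.26 = 0.1180
L = ρ[1 − (K+1)ρ^K + Kρ^(K+1)] / [(1−ρ)(1−ρ^(K+1))]
Numerator: 0.1180·(1 − 7·0.000002697 + 6·0.0000003183) = 0.117983
Denominator: (0.8820)·(1.000000) = 0.882015
L = 0.117983/0.882015 = 0.1338

Final: 0.1338


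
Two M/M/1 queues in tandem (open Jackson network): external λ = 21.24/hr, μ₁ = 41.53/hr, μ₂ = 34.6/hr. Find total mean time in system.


Each node sees arrival rate λ = 21.24/hr (tandem ⇒ throughput preserved).
W₁ = 1/(μ₁−λ) = 1/(41.53−21.24) = 0.04929 hr
W₂ = 1/(μ₂−λ) = 1/(34.6−21.24) = 0.07485 hr
W_total = W₁ + W₂ = 0.04929 + 0.07485 = 0.12414 hr

Final: 0.12414 hr


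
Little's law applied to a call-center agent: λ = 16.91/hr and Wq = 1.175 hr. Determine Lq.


Lq = λWq = 16.91·1.175 = 19.8693

Final: 19.8693


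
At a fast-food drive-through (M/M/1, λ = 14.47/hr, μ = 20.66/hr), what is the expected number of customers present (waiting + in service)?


ρ = λ/μ = 14.47/20.66 = 0.7004
L = ρ/(1−ρ) = 0.7004/(1 − 0.7004) = 0.7004/0.2996 = 2.3376

Final: 2.3376


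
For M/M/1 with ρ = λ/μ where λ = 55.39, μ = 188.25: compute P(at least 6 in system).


ρ = 55.39/188.25 = 0.2942
P(N ≥ n) = ρ^n = 0.2942^6 = 0.0006489

Final: 0.0006489


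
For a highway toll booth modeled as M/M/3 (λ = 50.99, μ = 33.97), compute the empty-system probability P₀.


a = λ/μ = 50.99/33.97 = 1.5010; ρ = a/c = 0.5003
Σ_{k=0}^{2} a^k/k! (terms k=0..2) = 1.00000 + 1.50103 + 1.12655 = 3.62758
Tail: a^3/(3!(1−ρ)) = 3.38196/(6·0.4997) = 1.12809
P₀ = 1/(3.62758 + 1.12809) = 1/4.75567 = 0.210275

Final: 0.210275


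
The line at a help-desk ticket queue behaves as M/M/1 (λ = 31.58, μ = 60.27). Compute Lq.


ρ = 31.58/60.27 = 0.5240
Lq = ρ²/(1−ρ) = 0.2746/0.4760 = 0.5768

Final: 0.5768


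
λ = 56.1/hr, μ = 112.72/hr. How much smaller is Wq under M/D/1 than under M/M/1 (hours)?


ρ = 56.1/112.72 = 0.4977
Wq(M/M/1) = ρ/(μ−λ) = 0.4977/56.62 = 0.008790 hr
Wq(M/D/1) = ρ/(2(μ−λ)) = 0.004395 hr
Savings = 0.008790 − 0.004395 = 0.004395 hr

Final: 0.004395 hr


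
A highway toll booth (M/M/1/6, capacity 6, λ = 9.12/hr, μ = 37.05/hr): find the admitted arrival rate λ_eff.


ρ = 0.2462; P_K = (1−ρ)ρ^6/(1−ρ^7) = 0.0001677
λ_eff = λ(1 − P_K) = 9.12·(1 − 0.0001677) = 9.12·0.999832 = 9.1185 /hr

Final: 9.1185 /hr


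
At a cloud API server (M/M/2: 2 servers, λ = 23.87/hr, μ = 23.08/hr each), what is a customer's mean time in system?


a = 1.0342; ρ = 0.5171; P₀ = 0.318292
Lq = P₀·a^c·ρ/(c!(1−ρ)²) = 0.37751
Wq = Lq/λ = 0.37751/23.87 = 0.01582 hr
W = Wq + 1/μ = 0.01582 + 0.04333 = 0.05914 hr

Final: 0.05914 hr


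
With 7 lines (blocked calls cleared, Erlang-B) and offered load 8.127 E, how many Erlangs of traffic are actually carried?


B(7,8.127) = 0.315285 (Erlang-B)
Carried load = a(1 − B) = 8.127·(1 − 0.315285) = 8.127·0.684715 = 5.5647 E

Final: 5.5647 Erlangs


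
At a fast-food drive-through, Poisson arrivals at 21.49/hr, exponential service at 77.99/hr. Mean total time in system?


W = 1/(μ−λ) = 1/(77.99 − 21.49) = 1/56.50 = 0.01770 hr

Final: 0.01770 hr


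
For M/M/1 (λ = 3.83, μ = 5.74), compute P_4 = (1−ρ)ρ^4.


ρ = 3.83/5.74 = 0.6672
P_n = (1−ρ)·ρ^n = (1 − 0.6672)·0.6672^4 = 0.3328·0.198220 = 0.065958

Final: 0.065958


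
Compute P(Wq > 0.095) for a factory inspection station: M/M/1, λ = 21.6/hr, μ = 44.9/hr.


ρ = 21.6/44.9 = 0.4811
P(Wq > t) = ρ·e^{−(μ−λ)t} = 0.4811·e^{−2.2135}
= 0.4811·0.109317 = 0.052589

Final: 0.052589


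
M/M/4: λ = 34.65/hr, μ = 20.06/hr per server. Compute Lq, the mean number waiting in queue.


a = λ/μ = 1.7273; ρ = a/4 = 0.4318
P₀ = 0.174492
Lq = P₀·a^c·ρ / (c!·(1−ρ)²) = 0.174492·8.90203·0.4318/(24·0.32282)
= 0.08658

Final: 0.08658


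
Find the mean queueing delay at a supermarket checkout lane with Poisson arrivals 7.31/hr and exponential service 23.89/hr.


ρ = 7.31/23.89 = 0.3060
Wq = ρ/(μ−λ) = 0.3060/(23.89 − 7.31) = 0.3060/16.58 = 0.01846 hr

Final: 0.01846 hr


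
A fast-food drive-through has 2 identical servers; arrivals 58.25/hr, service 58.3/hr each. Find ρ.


ρ = λ/(cμ) = 58.25/(2·58.3) = 58.25/116.60 = 0.4996

Final: 0.4996


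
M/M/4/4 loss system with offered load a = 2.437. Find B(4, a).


B(c,a) = (a^c/c!) / Σ_{k=0}^{c} a^k/k!
a^4/4! = 1.469640
Σ terms (k=0..4): 1.00000 + 2.43700 + 2.96948 + 2.41221 + 1.46964 = 10.288335
B = 1.469640/10.288335 = 0.142845

Final: 0.142845


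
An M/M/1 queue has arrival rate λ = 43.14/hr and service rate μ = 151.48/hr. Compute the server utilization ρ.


ρ = λ/μ = 43.14/151.48 = 0.2848

Final: 0.2848


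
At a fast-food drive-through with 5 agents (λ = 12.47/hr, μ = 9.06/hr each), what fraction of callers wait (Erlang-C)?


a = λ/μ = 1.3764; ρ = a/5 = 0.2753
P₀ = 0.252239 (from M/M/c formula)
C(c,a) = [a^c/(c!(1−ρ))]·P₀ = [4.93959/(120·0.7247)]·0.252239
= 0.05680·0.252239 = 0.014327

Final: 0.014327


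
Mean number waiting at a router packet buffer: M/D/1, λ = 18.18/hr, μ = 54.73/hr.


ρ = 18.18/54.73 = 0.3322
M/D/1: Lq = ρ²/(2(1−ρ)) = 0.1103/(2·0.6678) = 0.08261

Final: 0.08261


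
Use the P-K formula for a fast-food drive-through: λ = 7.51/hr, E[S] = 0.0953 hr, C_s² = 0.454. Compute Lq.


ρ = λ·E[S] = 7.51·0.0953 = 0.7157
Lq = ρ²(1+C_s²)/(2(1−ρ)) = 0.5122·(1+0.454)/(2·0.2843)
= 0.5122·1.4540/0.5686 = 1.30987

Final: 1.30987


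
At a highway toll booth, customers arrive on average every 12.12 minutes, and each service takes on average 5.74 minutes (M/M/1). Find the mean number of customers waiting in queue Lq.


λ = 60/12.12 = 4.9505 /hr
μ = 60/5.74 = 10.4530 /hr
ρ = λ/μ = 4.9505/10.4530 = 0.4736
Lq = ρ²/(1−ρ) = 0.2243/0.5264 = 0.4261

Final: 0.4261


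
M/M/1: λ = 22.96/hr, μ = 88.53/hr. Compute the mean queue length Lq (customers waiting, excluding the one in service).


ρ = 22.96/88.53 = 0.2593
Lq = ρ²/(1−ρ) = 0.06726/0.7407 = 0.09081

Final: 0.09081


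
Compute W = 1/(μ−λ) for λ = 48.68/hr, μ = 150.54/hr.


W = 1/(μ−λ) = 1/(150.54 − 48.68) = 1/101.86 = 0.009817 hr

Final: 0.009817 hr


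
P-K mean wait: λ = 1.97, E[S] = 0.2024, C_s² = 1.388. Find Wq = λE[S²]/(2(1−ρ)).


ρ = λ·E[S] = 1.97·0.2024 = 0.3987
E[S²] = E[S]²(1+C_s²) = 0.2024²·(1+1.388) = 0.097826
Wq = λ·E[S²]/(2(1−ρ)) = 1.97·0.097826/(2·0.6013) = 0.16026 hr

Final: 0.16026 hr


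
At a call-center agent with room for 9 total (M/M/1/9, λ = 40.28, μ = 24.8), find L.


ρ = 40.28/24.8 = 1.6242
L = ρ[1 − (K+1)ρ^K + Kρ^(K+1)] / [(1−ρ)(1−ρ^(K+1))]
Numerator: 1.6242·(1 − 10·78.657480 + 9·127.754972) = 591.563684
Denominator: (-0.6242)·(-126.754972) = 79.119636
L = 591.563684/79.119636 = 7.4768

Final: 7.4768


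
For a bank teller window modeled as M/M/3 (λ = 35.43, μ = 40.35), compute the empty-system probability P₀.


a = λ/μ = 35.43/40.35 = 0.8781; ρ = a/c = 0.2927
Σ_{k=0}^{2} a^k/k! (terms k=0..2) = 1.00000 + 0.87807 + 0.38550 = 2.26357
Tail: a^3/(3!(1−ρ)) = 0.67699/(6·0.7073) = 0.15952
P₀ = 1/(2.26357 + 0.15952) = 1/2.42309 = 0.412696

Final: 0.412696


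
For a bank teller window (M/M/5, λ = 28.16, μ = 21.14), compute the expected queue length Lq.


a = λ/μ = 1.3321; ρ = a/5 = 0.2664
P₀ = 0.263709
Lq = P₀·a^c·ρ / (c!·(1−ρ)²) = 0.263709·4.19410·0.2664/(120·0.53815)
= 0.004563

Final: 0.004563


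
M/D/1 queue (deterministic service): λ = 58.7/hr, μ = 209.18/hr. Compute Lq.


ρ = 58.7/209.18 = 0.2806
M/D/1: Lq = ρ²/(2(1−ρ)) = 0.07875/(2·0.7194) = 0.05473

Final: 0.05473


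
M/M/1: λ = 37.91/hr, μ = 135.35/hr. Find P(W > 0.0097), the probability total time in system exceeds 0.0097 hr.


W ~ Exponential(μ−λ) for M/M/1.
μ − λ = 135.35 − 37.91 = 97.4400
P(W > t) = e^{−(μ−λ)t} = e^{−0.9452} = 0.388614

Final: 0.388614


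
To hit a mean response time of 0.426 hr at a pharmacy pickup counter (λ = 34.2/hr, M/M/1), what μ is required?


W = 1/(μ−λ) ⇒ μ − λ = 1/W = 1/0.426 = 2.3474
μ = λ + 1/W = 34.2 + 2.3474 = 36.5474 per hr

Final: 36.5474 /hr


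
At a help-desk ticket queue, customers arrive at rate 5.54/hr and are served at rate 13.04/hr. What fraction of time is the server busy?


ρ = λ/μ = 5.54/13.04 = 0.4248

Final: 0.4248


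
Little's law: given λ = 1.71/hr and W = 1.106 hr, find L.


L = λW = 1.71·1.106 = 1.8913

Final: 1.8913


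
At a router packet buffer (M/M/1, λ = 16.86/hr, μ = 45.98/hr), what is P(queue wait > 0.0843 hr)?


ρ = 16.86/45.98 = 0.3667
P(Wq > t) = ρ·e^{−(μ−λ)t} = 0.3667·e^{−2.4548}
= 0.3667·0.085879 = 0.031490

Final: 0.031490


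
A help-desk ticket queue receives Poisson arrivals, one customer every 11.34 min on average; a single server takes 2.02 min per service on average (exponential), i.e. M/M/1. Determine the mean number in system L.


λ = 60/11.34 = 5.2910 /hr
μ = 60/2.02 = 29.7030 /hr
ρ = λ/μ = 5.2910/29.7030 = 0.1781
L = ρ/(1−ρ) = 0.1781/0.8219 = 0.2167

Final: 0.2167


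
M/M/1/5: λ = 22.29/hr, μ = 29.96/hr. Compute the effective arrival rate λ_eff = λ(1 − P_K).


ρ = 0.7440; P_K = (1−ρ)ρ^5/(1−ρ^6) = 0.070276
λ_eff = λ(1 − P_K) = 22.29·(1 − 0.070276) = 22.29·0.929724 = 20.7236 /hr

Final: 20.7236 /hr


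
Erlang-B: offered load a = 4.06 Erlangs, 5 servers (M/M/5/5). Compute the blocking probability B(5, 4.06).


B(c,a) = (a^c/c!) / Σ_{k=0}^{c} a^k/k!
a^5/5! = 9.192823
Σ terms (k=0..5): 1.00000 + 4.06000 + 8.24180 + 11.15390 + 11.32121 + 9.19282 = 44.969737
B = 9.192823/44.969737 = 0.204422

Final: 0.204422


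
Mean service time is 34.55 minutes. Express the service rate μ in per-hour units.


μ = 1/(service time) in consistent units.
1 hour = 60 min, so μ = 60/34.55 = 1.7366 per hour

Final: 1.7366 /hr


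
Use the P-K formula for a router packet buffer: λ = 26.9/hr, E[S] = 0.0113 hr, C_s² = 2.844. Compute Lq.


ρ = λ·E[S] = 26.9·0.0113 = 0.3040
Lq = ρ²(1+C_s²)/(2(1−ρ)) = 0.09240·(1+2.844)/(2·0.6960)
= 0.09240·3.8440/1.3921 = 0.25514

Final: 0.25514


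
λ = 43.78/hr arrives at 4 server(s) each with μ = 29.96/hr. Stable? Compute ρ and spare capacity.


Total capacity cμ = 4·29.96 = 119.84/hr
ρ = λ/(cμ) = 43.78/119.84 = 0.3653
Stable ⇔ ρ < 1: YES
Spare capacity = cμ − λ = 119.84 − 43.78 = 76.06/hr

Final: ρ = 0.3653; stable; margin = 76.06/hr


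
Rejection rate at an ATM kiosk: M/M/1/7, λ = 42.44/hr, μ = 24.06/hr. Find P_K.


ρ = λ/μ = 42.44/24.06 = 1.7639
P_K = (1−ρ)ρ^K/(1−ρ^(K+1)) = (-0.7639·53.132257)/(1 − 93.721238)
= -40.588981/-92.721238 = 0.437753

Final: 0.437753


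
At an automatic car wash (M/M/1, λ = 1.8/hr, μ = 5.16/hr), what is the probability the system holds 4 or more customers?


ρ = 1.8/5.16 = 0.3488
P(N ≥ n) = ρ^n = 0.3488^4 = 0.014808

Final: 0.014808


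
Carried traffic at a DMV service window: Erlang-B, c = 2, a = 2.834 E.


B(2,2.834) = 0.511579 (Erlang-B)
Carried load = a(1 − B) = 2.834·(1 − 0.511579) = 2.834·0.488421 = 1.3842 E

Final: 1.3842 Erlangs


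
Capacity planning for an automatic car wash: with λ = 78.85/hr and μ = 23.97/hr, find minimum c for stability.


Stability requires cμ > λ ⇔ c > λ/μ.
λ/μ = 78.85/23.97 = 3.2895
Minimum integer c = ⌊3.2895⌋ + 1 = 4
Check: 4·23.97 = 95.88 > 78.85, while 3·23.97 = 71.91 ≤ 78.85

Final: 4 servers


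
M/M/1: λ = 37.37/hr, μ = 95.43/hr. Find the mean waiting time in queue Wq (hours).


ρ = 37.37/95.43 = 0.3916
Wq = ρ/(μ−λ) = 0.3916/(95.43 − 37.37) = 0.3916/58.06 = 0.006745 hr

Final: 0.006745 hr


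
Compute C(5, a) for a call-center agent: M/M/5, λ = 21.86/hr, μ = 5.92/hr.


a = λ/μ = 3.6926; ρ = a/5 = 0.7385
P₀ = 0.020191 (from M/M/c formula)
C(c,a) = [a^c/(c!(1−ρ))]·P₀ = [686.50271/(120·0.2615)]·0.020191
= 21.87821·0.020191 = 0.441751

Final: 0.441751


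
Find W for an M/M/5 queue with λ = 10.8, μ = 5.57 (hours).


a = 1.9390; ρ = 0.3878; P₀ = 0.142946
Lq = P₀·a^c·ρ/(c!(1−ρ)²) = 0.03378
Wq = Lq/λ = 0.03378/10.8 = 0.003128 hr
W = Wq + 1/μ = 0.003128 + 0.17953 = 0.18266 hr

Final: 0.18266 hr


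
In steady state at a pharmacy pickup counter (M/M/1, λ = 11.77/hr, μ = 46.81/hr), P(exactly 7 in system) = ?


ρ = 11.77/46.81 = 0.2514
P_n = (1−ρ)·ρ^n = (1 − 0.2514)·0.2514^7 = 0.7486·0.00006354 = 0.00004757

Final: 0.00004757


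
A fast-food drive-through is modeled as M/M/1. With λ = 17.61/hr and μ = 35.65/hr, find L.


ρ = λ/μ = 17.61/35.65 = 0.4940
L = ρ/(1−ρ) = 0.4940/(1 − 0.4940) = 0.4940/0.5060 = 0.9762

Final: 0.9762


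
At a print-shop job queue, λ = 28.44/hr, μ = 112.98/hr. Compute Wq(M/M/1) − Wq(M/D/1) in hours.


ρ = 28.44/112.98 = 0.2517
Wq(M/M/1) = ρ/(μ−λ) = 0.2517/84.54 = 0.002978 hr
Wq(M/D/1) = ρ/(2(μ−λ)) = 0.001489 hr
Savings = 0.002978 − 0.001489 = 0.001489 hr

Final: 0.001489 hr


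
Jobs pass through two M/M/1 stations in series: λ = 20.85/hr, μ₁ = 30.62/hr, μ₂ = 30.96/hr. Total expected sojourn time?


Each node sees arrival rate λ = 20.85/hr (tandem ⇒ throughput preserved).
W₁ = 1/(μ₁−λ) = 1/(30.62−20.85) = 0.10235 hr
W₂ = 1/(μ₂−λ) = 1/(30.96−20.85) = 0.09891 hr
W_total = W₁ + W₂ = 0.10235 + 0.09891 = 0.20127 hr

Final: 0.20127 hr


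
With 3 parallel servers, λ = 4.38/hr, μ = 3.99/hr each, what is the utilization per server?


ρ = λ/(cμ) = 4.38/(3·3.99) = 4.38/11.97 = 0.3659

Final: 0.3659


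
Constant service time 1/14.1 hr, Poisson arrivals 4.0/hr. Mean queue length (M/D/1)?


ρ = 4.0/14.1 = 0.2837
M/D/1: Lq = ρ²/(2(1−ρ)) = 0.08048/(2·0.7163) = 0.05618

Final: 0.05618


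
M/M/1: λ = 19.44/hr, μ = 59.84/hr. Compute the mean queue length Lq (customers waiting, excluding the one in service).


ρ = 19.44/59.84 = 0.3249
Lq = ρ²/(1−ρ) = 0.1055/0.6751 = 0.1563

Final: 0.1563


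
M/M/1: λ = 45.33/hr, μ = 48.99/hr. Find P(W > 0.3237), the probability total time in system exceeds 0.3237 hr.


W ~ Exponential(μ−λ) for M/M/1.
μ − λ = 48.99 − 45.33 = 3.6600
P(W > t) = e^{−(μ−λ)t} = e^{−1.1847} = 0.305825

Final: 0.305825


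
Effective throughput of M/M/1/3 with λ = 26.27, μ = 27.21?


ρ = 0.9655; P_K = (1−ρ)ρ^3/(1−ρ^4) = 0.236975
λ_eff = λ(1 − P_K) = 26.27·(1 − 0.236975) = 26.27·0.763025 = 20.0447 /hr

Final: 20.0447 /hr


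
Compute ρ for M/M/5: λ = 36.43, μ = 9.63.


ρ = λ/(cμ) = 36.43/(5·9.63) = 36.43/48.15 = 0.7566

Final: 0.7566


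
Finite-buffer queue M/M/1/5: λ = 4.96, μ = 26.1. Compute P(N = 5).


ρ = λ/μ = 4.96/26.1 = 0.1900
P_K = (1−ρ)ρ^K/(1−ρ^(K+1)) = (0.8100·0.0002479)/(1 − 0.00004710)
= 0.0002008/0.999953 = 0.0002008

Final: 0.0002008


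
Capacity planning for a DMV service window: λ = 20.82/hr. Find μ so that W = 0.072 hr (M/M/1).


W = 1/(μ−λ) ⇒ μ − λ = 1/W = 1/0.072 = 13.8889
μ = λ + 1/W = 20.82 + 13.8889 = 34.7089 per hr

Final: 34.7089 /hr
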